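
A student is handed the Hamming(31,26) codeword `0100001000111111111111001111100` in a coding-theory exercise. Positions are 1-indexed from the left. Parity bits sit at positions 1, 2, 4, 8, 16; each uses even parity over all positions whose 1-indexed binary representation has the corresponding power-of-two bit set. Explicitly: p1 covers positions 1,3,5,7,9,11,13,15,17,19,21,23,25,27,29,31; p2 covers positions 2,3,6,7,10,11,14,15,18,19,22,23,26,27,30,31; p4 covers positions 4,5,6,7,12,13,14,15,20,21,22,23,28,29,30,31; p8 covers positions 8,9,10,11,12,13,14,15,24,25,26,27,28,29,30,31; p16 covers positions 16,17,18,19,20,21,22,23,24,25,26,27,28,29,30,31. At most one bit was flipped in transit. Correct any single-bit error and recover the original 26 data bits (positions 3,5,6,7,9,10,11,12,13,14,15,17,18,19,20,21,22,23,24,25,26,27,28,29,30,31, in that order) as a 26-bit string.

00010011111111111001111100

s1: b1⊕b3⊕b5⊕b7⊕b9⊕b11⊕b13⊕b15⊕b17⊕b19⊕b21⊕b23⊕b25⊕b27⊕b29⊕b31 = 0⊕0⊕0⊕1⊕0⊕1⊕1⊕1⊕1⊕1⊕1⊕0⊕1⊕1⊕1⊕0 = 0
s2: b2⊕b3⊕b6⊕b7⊕b10⊕b11⊕b14⊕b15⊕b18⊕b19⊕b22⊕b23⊕b26⊕b27⊕b30⊕b31 = 1⊕0⊕0⊕1⊕0⊕1⊕1⊕1⊕1⊕1⊕1⊕0⊕1⊕1⊕0⊕0 = 0
s4: b4⊕b5⊕b6⊕b7⊕b12⊕b13⊕b14⊕b15⊕b20⊕b21⊕b22⊕b23⊕b28⊕b29⊕b30⊕b31 = 0⊕0⊕0⊕1⊕1⊕1⊕1⊕1⊕1⊕1⊕1⊕0⊕1⊕1⊕0⊕0 = 0
s8: b8⊕b9⊕b10⊕b11⊕b12⊕b13⊕b14⊕b15⊕b24⊕b25⊕b26⊕b27⊕b28⊕b29⊕b30⊕b31 = 0⊕0⊕0⊕1⊕1⊕1⊕1⊕1⊕0⊕1⊕1⊕1⊕1⊕1⊕0⊕0 = 0
s16: b16⊕b17⊕b18⊕b19⊕b20⊕b21⊕b22⊕b23⊕b24⊕b25⊕b26⊕b27⊕b28⊕b29⊕b30⊕b31 = 1⊕1⊕1⊕1⊕1⊕1⊕1⊕0⊕0⊕1⊕1⊕1⊕1⊕1⊕0⊕0 = 0
Syndrome (s16...s1) = 00000 → position 0 (no error).
No correction needed.
Data bits at positions 3,5,6,7,9,10,11,12,13,14,15,17,18,19,20,21,22,23,24,25,26,27,28,29,30,31: 00010011111111111001111100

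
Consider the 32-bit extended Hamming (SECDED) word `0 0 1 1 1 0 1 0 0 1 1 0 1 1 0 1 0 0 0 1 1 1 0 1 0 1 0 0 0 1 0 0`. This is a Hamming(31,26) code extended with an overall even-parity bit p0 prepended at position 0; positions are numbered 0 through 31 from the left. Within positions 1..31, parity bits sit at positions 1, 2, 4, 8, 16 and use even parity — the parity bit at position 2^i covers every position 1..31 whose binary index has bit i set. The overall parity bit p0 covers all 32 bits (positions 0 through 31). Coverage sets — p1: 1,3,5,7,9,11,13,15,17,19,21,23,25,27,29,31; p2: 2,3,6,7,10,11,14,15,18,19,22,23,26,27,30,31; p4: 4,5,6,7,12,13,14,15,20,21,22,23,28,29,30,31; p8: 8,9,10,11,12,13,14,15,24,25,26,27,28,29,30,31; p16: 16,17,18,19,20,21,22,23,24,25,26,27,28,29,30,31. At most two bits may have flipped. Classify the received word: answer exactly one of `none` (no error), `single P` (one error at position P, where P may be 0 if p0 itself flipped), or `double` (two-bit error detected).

single 15

s1: b1⊕b3⊕b5⊕b7⊕b9⊕b11⊕b13⊕b15⊕b17⊕b19⊕b21⊕b23⊕b25⊕b27⊕b29⊕b31 = 0⊕1⊕0⊕0⊕1⊕0⊕1⊕1⊕0⊕1⊕1⊕1⊕1⊕0⊕1⊕0 = 1
s2: b2⊕b3⊕b6⊕b7⊕b10⊕b11⊕b14⊕b15⊕b18⊕b19⊕b22⊕b23⊕b26⊕b27⊕b30⊕b31 = 1⊕1⊕1⊕0⊕1⊕0⊕0⊕1⊕0⊕1⊕0⊕1⊕0⊕0⊕0⊕0 = 1
s4: b4⊕b5⊕b6⊕b7⊕b12⊕b13⊕b14⊕b15⊕b20⊕b21⊕b22⊕b23⊕b28⊕b29⊕b30⊕b31 = 1⊕0⊕1⊕0⊕1⊕1⊕0⊕1⊕1⊕1⊕0⊕1⊕0⊕1⊕0⊕0 = 1
s8: b8⊕b9⊕b10⊕b11⊕b12⊕b13⊕b14⊕b15⊕b24⊕b25⊕b26⊕b27⊕b28⊕b29⊕b30⊕b31 = 0⊕1⊕1⊕0⊕1⊕1⊕0⊕1⊕0⊕1⊕0⊕0⊕0⊕1⊕0⊕0 = 1
s16: b16⊕b17⊕b18⊕b19⊕b20⊕b21⊕b22⊕b23⊕b24⊕b25⊕b26⊕b27⊕b28⊕b29⊕b30⊕b31 = 0⊕0⊕0⊕1⊕1⊕1⊕0⊕1⊕0⊕1⊕0⊕0⊕0⊕1⊕0⊕0 = 0
Syndrome (s16...s1) = 01111 → position 15.
Overall parity (XOR of all 32 bits, including p0): 0⊕0⊕1⊕1⊕1⊕0⊕1⊕0⊕0⊕1⊕1⊕0⊕1⊕1⊕0⊕1⊕0⊕0⊕0⊕1⊕1⊕1⊕0⊕1⊕0⊕1⊕0⊕0⊕0⊕1⊕0⊕0 = 1
Overall=1, syndrome position=15 → single-bit error at position 15.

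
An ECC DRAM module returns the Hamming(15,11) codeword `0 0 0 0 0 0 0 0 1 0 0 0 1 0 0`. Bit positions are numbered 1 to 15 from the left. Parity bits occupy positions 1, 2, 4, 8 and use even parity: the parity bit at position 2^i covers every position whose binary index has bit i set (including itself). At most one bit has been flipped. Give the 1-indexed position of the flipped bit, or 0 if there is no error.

4

s1: b1⊕b3⊕b5⊕b7⊕b9⊕b11⊕b13⊕b15 = 0⊕0⊕0⊕0⊕1⊕0⊕1⊕0 = 0
s2: b2⊕b3⊕b6⊕b7⊕b10⊕b11⊕b14⊕b15 = 0⊕0⊕0⊕0⊕0⊕0⊕0⊕0 = 0
s4: b4⊕b5⊕b6⊕b7⊕b12⊕b13⊕b14⊕b15 = 0⊕0⊕0⊕0⊕0⊕1⊕0⊕0 = 1
s8: b8⊕b9⊕b10⊕b11⊕b12⊕b13⊕b14⊕b15 = 0⊕1⊕0⊕0⊕0⊕1⊕0⊕0 = 0
Syndrome (s8...s1) = 0100 → position 4.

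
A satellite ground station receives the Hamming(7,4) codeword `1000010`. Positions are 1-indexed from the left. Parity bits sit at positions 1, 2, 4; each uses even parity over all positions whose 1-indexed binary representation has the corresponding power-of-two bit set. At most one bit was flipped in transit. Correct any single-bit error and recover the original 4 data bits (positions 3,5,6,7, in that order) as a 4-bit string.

s1: b1⊕b3⊕b5⊕b7 = 1⊕0⊕0⊕0 = 1
s2: b2⊕b3⊕b6⊕b7 = 0⊕0⊕1⊕0 = 1
s4: b4⊕b5⊕b6⊕b7 = 0⊕0⊕1⊕0 = 1
Syndrome (s4...s1) = 111 → position 7.
Flip bit 7: corrected codeword = 1000011
Data bits at positions 3,5,6,7: 0011

0011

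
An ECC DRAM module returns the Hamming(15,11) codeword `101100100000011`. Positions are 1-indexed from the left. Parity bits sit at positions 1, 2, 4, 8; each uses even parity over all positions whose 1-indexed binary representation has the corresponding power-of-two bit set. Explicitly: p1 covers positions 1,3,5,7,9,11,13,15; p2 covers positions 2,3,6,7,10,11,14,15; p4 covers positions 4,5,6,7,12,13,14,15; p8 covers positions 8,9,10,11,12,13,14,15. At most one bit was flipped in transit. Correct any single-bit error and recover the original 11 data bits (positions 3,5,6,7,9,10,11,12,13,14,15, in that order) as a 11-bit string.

s1: b1⊕b3⊕b5⊕b7⊕b9⊕b11⊕b13⊕b15 = 1⊕1⊕0⊕1⊕0⊕0⊕0⊕1 = 0
s2: b2⊕b3⊕b6⊕b7⊕b10⊕b11⊕b14⊕b15 = 0⊕1⊕0⊕1⊕0⊕0⊕1⊕1 = 0
s4: b4⊕b5⊕b6⊕b7⊕b12⊕b13⊕b14⊕b15 = 1⊕0⊕0⊕1⊕0⊕0⊕1⊕1 = 0
s8: b8⊕b9⊕b10⊕b11⊕b12⊕b13⊕b14⊕b15 = 0⊕0⊕0⊕0⊕0⊕0⊕1⊕1 = 0
Syndrome (s8...s1) = 0000 → position 0 (no error).
No correction needed.
Data bits at positions 3,5,6,7,9,10,11,12,13,14,15: 10010000011

10010000011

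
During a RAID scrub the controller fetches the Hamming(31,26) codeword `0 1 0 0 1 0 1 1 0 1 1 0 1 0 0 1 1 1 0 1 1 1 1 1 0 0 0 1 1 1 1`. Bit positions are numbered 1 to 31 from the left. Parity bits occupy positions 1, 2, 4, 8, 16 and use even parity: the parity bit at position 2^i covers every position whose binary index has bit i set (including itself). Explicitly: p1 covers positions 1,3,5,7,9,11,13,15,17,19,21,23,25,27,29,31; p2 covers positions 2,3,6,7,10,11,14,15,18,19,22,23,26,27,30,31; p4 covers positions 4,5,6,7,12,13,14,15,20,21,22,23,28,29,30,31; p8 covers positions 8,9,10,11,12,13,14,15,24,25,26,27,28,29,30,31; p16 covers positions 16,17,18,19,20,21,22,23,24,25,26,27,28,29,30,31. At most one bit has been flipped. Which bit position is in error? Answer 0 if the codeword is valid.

s1: b1⊕b3⊕b5⊕b7⊕b9⊕b11⊕b13⊕b15⊕b17⊕b19⊕b21⊕b23⊕b25⊕b27⊕b29⊕b31 = 0⊕0⊕1⊕1⊕0⊕1⊕1⊕0⊕1⊕0⊕1⊕1⊕0⊕0⊕1⊕1 = 1
s2: b2⊕b3⊕b6⊕b7⊕b10⊕b11⊕b14⊕b15⊕b18⊕b19⊕b22⊕b23⊕b26⊕b27⊕b30⊕b31 = 1⊕0⊕0⊕1⊕1⊕1⊕0⊕0⊕1⊕0⊕1⊕1⊕0⊕0⊕1⊕1 = 1
s4: b4⊕b5⊕b6⊕b7⊕b12⊕b13⊕b14⊕b15⊕b20⊕b21⊕b22⊕b23⊕b28⊕b29⊕b30⊕b31 = 0⊕1⊕0⊕1⊕0⊕1⊕0⊕0⊕1⊕1⊕1⊕1⊕1⊕1⊕1⊕1 = 1
s8: b8⊕b9⊕b10⊕b11⊕b12⊕b13⊕b14⊕b15⊕b24⊕b25⊕b26⊕b27⊕b28⊕b29⊕b30⊕b31 = 1⊕0⊕1⊕1⊕0⊕1⊕0⊕0⊕1⊕0⊕0⊕0⊕1⊕1⊕1⊕1 = 1
s16: b16⊕b17⊕b18⊕b19⊕b20⊕b21⊕b22⊕b23⊕b24⊕b25⊕b26⊕b27⊕b28⊕b29⊕b30⊕b31 = 1⊕1⊕1⊕0⊕1⊕1⊕1⊕1⊕1⊕0⊕0⊕0⊕1⊕1⊕1⊕1 = 0
Syndrome (s16...s1) = 01111 → position 15.

15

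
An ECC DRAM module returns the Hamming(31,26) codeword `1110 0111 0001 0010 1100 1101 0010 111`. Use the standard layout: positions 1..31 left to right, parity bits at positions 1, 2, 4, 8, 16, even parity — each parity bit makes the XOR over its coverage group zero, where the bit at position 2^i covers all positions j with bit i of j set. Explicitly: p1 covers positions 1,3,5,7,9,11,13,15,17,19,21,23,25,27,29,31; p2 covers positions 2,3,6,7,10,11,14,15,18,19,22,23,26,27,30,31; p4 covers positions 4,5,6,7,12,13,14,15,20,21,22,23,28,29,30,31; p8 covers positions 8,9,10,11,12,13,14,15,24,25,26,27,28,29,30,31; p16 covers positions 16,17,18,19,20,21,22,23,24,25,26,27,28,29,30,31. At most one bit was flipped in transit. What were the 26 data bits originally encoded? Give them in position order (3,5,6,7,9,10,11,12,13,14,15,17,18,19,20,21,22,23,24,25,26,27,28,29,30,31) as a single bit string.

10110001001110001010010111

s1: b1⊕b3⊕b5⊕b7⊕b9⊕b11⊕b13⊕b15⊕b17⊕b19⊕b21⊕b23⊕b25⊕b27⊕b29⊕b31 = 1⊕1⊕0⊕1⊕0⊕0⊕0⊕1⊕1⊕0⊕1⊕0⊕0⊕1⊕1⊕1 = 1
s2: b2⊕b3⊕b6⊕b7⊕b10⊕b11⊕b14⊕b15⊕b18⊕b19⊕b22⊕b23⊕b26⊕b27⊕b30⊕b31 = 1⊕1⊕1⊕1⊕0⊕0⊕0⊕1⊕1⊕0⊕1⊕0⊕0⊕1⊕1⊕1 = 0
s4: b4⊕b5⊕b6⊕b7⊕b12⊕b13⊕b14⊕b15⊕b20⊕b21⊕b22⊕b23⊕b28⊕b29⊕b30⊕b31 = 0⊕0⊕1⊕1⊕1⊕0⊕0⊕1⊕0⊕1⊕1⊕0⊕0⊕1⊕1⊕1 = 1
s8: b8⊕b9⊕b10⊕b11⊕b12⊕b13⊕b14⊕b15⊕b24⊕b25⊕b26⊕b27⊕b28⊕b29⊕b30⊕b31 = 1⊕0⊕0⊕0⊕1⊕0⊕0⊕1⊕1⊕0⊕0⊕1⊕0⊕1⊕1⊕1 = 0
s16: b16⊕b17⊕b18⊕b19⊕b20⊕b21⊕b22⊕b23⊕b24⊕b25⊕b26⊕b27⊕b28⊕b29⊕b30⊕b31 = 0⊕1⊕1⊕0⊕0⊕1⊕1⊕0⊕1⊕0⊕0⊕1⊕0⊕1⊕1⊕1 = 1
Syndrome (s16...s1) = 10101 → position 21.
Flip bit 21: corrected codeword = 1110011100010010110001010010111
Data bits at positions 3,5,6,7,9,10,11,12,13,14,15,17,18,19,20,21,22,23,24,25,26,27,28,29,30,31: 10110001001110001010010111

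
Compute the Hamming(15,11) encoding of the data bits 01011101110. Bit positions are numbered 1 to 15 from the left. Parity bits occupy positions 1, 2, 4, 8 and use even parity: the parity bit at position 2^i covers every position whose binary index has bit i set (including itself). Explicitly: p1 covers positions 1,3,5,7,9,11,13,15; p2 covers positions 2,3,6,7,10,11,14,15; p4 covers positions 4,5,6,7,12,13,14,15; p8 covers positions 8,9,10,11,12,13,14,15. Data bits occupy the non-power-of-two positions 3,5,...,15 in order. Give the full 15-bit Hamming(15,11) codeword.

Place data bits at non-power-of-two positions: b3=0, b5=1, b6=0, b7=1, b9=1, b10=1, b11=0, b12=1, b13=1, b14=1, b15=0.
p1 = XOR of data positions {3,5,7,9,11,13,15} = 0⊕1⊕1⊕1⊕0⊕1⊕0 = 0
p2 = XOR of data positions {3,6,7,10,11,14,15} = 0⊕0⊕1⊕1⊕0⊕1⊕0 = 1
p4 = XOR of data positions {5,6,7,12,13,14,15} = 1⊕0⊕1⊕1⊕1⊕1⊕0 = 1
p8 = XOR of data positions {9,10,11,12,13,14,15} = 1⊕1⊕0⊕1⊕1⊕1⊕0 = 1
Codeword b1..b15 = 010110111101110

010110111101110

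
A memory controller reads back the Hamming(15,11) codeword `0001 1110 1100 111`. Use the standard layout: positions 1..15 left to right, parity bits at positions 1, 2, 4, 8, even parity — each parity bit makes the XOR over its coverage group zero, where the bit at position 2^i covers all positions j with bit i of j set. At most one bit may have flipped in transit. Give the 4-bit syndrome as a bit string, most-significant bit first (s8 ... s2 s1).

1111

s1: b1⊕b3⊕b5⊕b7⊕b9⊕b11⊕b13⊕b15 = 0⊕0⊕1⊕1⊕1⊕0⊕1⊕1 = 1
s2: b2⊕b3⊕b6⊕b7⊕b10⊕b11⊕b14⊕b15 = 0⊕0⊕1⊕1⊕1⊕0⊕1⊕1 = 1
s4: b4⊕b5⊕b6⊕b7⊕b12⊕b13⊕b14⊕b15 = 1⊕1⊕1⊕1⊕0⊕1⊕1⊕1 = 1
s8: b8⊕b9⊕b10⊕b11⊕b12⊕b13⊕b14⊕b15 = 0⊕1⊕1⊕0⊕0⊕1⊕1⊕1 = 1
Syndrome (s8...s1) = 1111 → position 15.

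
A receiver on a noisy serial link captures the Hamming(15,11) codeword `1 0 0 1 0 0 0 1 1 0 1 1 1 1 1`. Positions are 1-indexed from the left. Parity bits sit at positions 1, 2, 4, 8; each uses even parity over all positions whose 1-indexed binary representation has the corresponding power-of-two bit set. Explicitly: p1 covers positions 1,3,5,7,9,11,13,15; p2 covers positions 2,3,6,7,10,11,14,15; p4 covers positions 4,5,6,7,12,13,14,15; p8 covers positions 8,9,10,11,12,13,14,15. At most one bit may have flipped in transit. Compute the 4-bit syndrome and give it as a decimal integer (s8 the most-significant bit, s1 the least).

15

s1: b1⊕b3⊕b5⊕b7⊕b9⊕b11⊕b13⊕b15 = 1⊕0⊕0⊕0⊕1⊕1⊕1⊕1 = 1
s2: b2⊕b3⊕b6⊕b7⊕b10⊕b11⊕b14⊕b15 = 0⊕0⊕0⊕0⊕0⊕1⊕1⊕1 = 1
s4: b4⊕b5⊕b6⊕b7⊕b12⊕b13⊕b14⊕b15 = 1⊕0⊕0⊕0⊕1⊕1⊕1⊕1 = 1
s8: b8⊕b9⊕b10⊕b11⊕b12⊕b13⊕b14⊕b15 = 1⊕1⊕0⊕1⊕1⊕1⊕1⊕1 = 1
Syndrome (s8...s1) = 1111 → position 15.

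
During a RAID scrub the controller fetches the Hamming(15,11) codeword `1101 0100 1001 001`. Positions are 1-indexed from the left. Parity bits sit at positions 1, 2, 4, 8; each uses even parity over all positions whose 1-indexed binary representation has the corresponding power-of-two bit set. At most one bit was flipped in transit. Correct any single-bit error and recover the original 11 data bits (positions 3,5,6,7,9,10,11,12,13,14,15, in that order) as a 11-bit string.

00101011001

s1: b1⊕b3⊕b5⊕b7⊕b9⊕b11⊕b13⊕b15 = 1⊕0⊕0⊕0⊕1⊕0⊕0⊕1 = 1
s2: b2⊕b3⊕b6⊕b7⊕b10⊕b11⊕b14⊕b15 = 1⊕0⊕1⊕0⊕0⊕0⊕0⊕1 = 1
s4: b4⊕b5⊕b6⊕b7⊕b12⊕b13⊕b14⊕b15 = 1⊕0⊕1⊕0⊕1⊕0⊕0⊕1 = 0
s8: b8⊕b9⊕b10⊕b11⊕b12⊕b13⊕b14⊕b15 = 0⊕1⊕0⊕0⊕1⊕0⊕0⊕1 = 1
Syndrome (s8...s1) = 1011 → position 11.
Flip bit 11: corrected codeword = 110101001011001
Data bits at positions 3,5,6,7,9,10,11,12,13,14,15: 00101011001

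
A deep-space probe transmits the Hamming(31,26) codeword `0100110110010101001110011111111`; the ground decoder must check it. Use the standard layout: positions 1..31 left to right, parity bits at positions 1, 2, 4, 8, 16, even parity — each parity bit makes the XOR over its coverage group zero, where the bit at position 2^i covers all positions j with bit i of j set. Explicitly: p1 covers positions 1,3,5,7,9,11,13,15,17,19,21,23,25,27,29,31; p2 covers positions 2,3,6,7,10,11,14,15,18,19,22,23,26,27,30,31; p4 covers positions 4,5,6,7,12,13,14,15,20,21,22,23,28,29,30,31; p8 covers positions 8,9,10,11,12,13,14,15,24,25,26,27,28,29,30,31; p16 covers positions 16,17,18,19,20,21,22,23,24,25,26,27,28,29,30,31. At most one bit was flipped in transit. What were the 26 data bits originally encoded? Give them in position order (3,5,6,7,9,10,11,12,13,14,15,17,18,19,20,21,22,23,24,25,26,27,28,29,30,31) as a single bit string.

01101001010001110011111111

s1: b1⊕b3⊕b5⊕b7⊕b9⊕b11⊕b13⊕b15⊕b17⊕b19⊕b21⊕b23⊕b25⊕b27⊕b29⊕b31 = 0⊕0⊕1⊕0⊕1⊕0⊕0⊕0⊕0⊕1⊕1⊕0⊕1⊕1⊕1⊕1 = 0
s2: b2⊕b3⊕b6⊕b7⊕b10⊕b11⊕b14⊕b15⊕b18⊕b19⊕b22⊕b23⊕b26⊕b27⊕b30⊕b31 = 1⊕0⊕1⊕0⊕0⊕0⊕1⊕0⊕0⊕1⊕0⊕0⊕1⊕1⊕1⊕1 = 0
s4: b4⊕b5⊕b6⊕b7⊕b12⊕b13⊕b14⊕b15⊕b20⊕b21⊕b22⊕b23⊕b28⊕b29⊕b30⊕b31 = 0⊕1⊕1⊕0⊕1⊕0⊕1⊕0⊕1⊕1⊕0⊕0⊕1⊕1⊕1⊕1 = 0
s8: b8⊕b9⊕b10⊕b11⊕b12⊕b13⊕b14⊕b15⊕b24⊕b25⊕b26⊕b27⊕b28⊕b29⊕b30⊕b31 = 1⊕1⊕0⊕0⊕1⊕0⊕1⊕0⊕1⊕1⊕1⊕1⊕1⊕1⊕1⊕1 = 0
s16: b16⊕b17⊕b18⊕b19⊕b20⊕b21⊕b22⊕b23⊕b24⊕b25⊕b26⊕b27⊕b28⊕b29⊕b30⊕b31 = 1⊕0⊕0⊕1⊕1⊕1⊕0⊕0⊕1⊕1⊕1⊕1⊕1⊕1⊕1⊕1 = 0
Syndrome (s16...s1) = 00000 → position 0 (no error).
No correction needed.
Data bits at positions 3,5,6,7,9,10,11,12,13,14,15,17,18,19,20,21,22,23,24,25,26,27,28,29,30,31: 01101001010001110011111111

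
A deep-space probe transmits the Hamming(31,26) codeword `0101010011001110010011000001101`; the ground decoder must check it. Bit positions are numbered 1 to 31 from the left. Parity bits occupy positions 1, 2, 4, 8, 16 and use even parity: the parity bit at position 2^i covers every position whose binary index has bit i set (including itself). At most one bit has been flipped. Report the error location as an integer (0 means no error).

0

s1: b1⊕b3⊕b5⊕b7⊕b9⊕b11⊕b13⊕b15⊕b17⊕b19⊕b21⊕b23⊕b25⊕b27⊕b29⊕b31 = 0⊕0⊕0⊕0⊕1⊕0⊕1⊕1⊕0⊕0⊕1⊕0⊕0⊕0⊕1⊕1 = 0
s2: b2⊕b3⊕b6⊕b7⊕b10⊕b11⊕b14⊕b15⊕b18⊕b19⊕b22⊕b23⊕b26⊕b27⊕b30⊕b31 = 1⊕0⊕1⊕0⊕1⊕0⊕1⊕1⊕1⊕0⊕1⊕0⊕0⊕0⊕0⊕1 = 0
s4: b4⊕b5⊕b6⊕b7⊕b12⊕b13⊕b14⊕b15⊕b20⊕b21⊕b22⊕b23⊕b28⊕b29⊕b30⊕b31 = 1⊕0⊕1⊕0⊕0⊕1⊕1⊕1⊕0⊕1⊕1⊕0⊕1⊕1⊕0⊕1 = 0
s8: b8⊕b9⊕b10⊕b11⊕b12⊕b13⊕b14⊕b15⊕b24⊕b25⊕b26⊕b27⊕b28⊕b29⊕b30⊕b31 = 0⊕1⊕1⊕0⊕0⊕1⊕1⊕1⊕0⊕0⊕0⊕0⊕1⊕1⊕0⊕1 = 0
s16: b16⊕b17⊕b18⊕b19⊕b20⊕b21⊕b22⊕b23⊕b24⊕b25⊕b26⊕b27⊕b28⊕b29⊕b30⊕b31 = 0⊕0⊕1⊕0⊕0⊕1⊕1⊕0⊕0⊕0⊕0⊕0⊕1⊕1⊕0⊕1 = 0
Syndrome (s16...s1) = 00000 → position 0 (no error).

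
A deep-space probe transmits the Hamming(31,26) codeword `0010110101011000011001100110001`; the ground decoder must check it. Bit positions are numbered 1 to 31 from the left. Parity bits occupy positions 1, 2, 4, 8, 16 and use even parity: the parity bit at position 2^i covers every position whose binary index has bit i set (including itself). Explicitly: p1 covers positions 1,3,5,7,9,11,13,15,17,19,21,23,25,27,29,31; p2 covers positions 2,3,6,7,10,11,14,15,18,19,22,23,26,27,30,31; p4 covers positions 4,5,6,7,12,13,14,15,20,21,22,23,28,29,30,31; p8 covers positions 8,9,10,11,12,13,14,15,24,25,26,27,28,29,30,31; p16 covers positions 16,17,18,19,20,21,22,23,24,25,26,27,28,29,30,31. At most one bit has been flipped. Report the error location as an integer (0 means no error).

s1: b1⊕b3⊕b5⊕b7⊕b9⊕b11⊕b13⊕b15⊕b17⊕b19⊕b21⊕b23⊕b25⊕b27⊕b29⊕b31 = 0⊕1⊕1⊕0⊕0⊕0⊕1⊕0⊕0⊕1⊕0⊕1⊕0⊕1⊕0⊕1 = 1
s2: b2⊕b3⊕b6⊕b7⊕b10⊕b11⊕b14⊕b15⊕b18⊕b19⊕b22⊕b23⊕b26⊕b27⊕b30⊕b31 = 0⊕1⊕1⊕0⊕1⊕0⊕0⊕0⊕1⊕1⊕1⊕1⊕1⊕1⊕0⊕1 = 0
s4: b4⊕b5⊕b6⊕b7⊕b12⊕b13⊕b14⊕b15⊕b20⊕b21⊕b22⊕b23⊕b28⊕b29⊕b30⊕b31 = 0⊕1⊕1⊕0⊕1⊕1⊕0⊕0⊕0⊕0⊕1⊕1⊕0⊕0⊕0⊕1 = 1
s8: b8⊕b9⊕b10⊕b11⊕b12⊕b13⊕b14⊕b15⊕b24⊕b25⊕b26⊕b27⊕b28⊕b29⊕b30⊕b31 = 1⊕0⊕1⊕0⊕1⊕1⊕0⊕0⊕0⊕0⊕1⊕1⊕0⊕0⊕0⊕1 = 1
s16: b16⊕b17⊕b18⊕b19⊕b20⊕b21⊕b22⊕b23⊕b24⊕b25⊕b26⊕b27⊕b28⊕b29⊕b30⊕b31 = 0⊕0⊕1⊕1⊕0⊕0⊕1⊕1⊕0⊕0⊕1⊕1⊕0⊕0⊕0⊕1 = 1
Syndrome (s16...s1) = 11101 → position 29.

29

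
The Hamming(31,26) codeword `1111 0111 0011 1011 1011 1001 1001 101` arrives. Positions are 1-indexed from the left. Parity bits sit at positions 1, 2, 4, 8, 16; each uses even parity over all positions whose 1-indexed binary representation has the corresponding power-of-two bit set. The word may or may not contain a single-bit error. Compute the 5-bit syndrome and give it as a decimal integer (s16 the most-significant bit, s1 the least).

s1: b1⊕b3⊕b5⊕b7⊕b9⊕b11⊕b13⊕b15⊕b17⊕b19⊕b21⊕b23⊕b25⊕b27⊕b29⊕b31 = 1⊕1⊕0⊕1⊕0⊕1⊕1⊕1⊕1⊕1⊕1⊕0⊕1⊕0⊕1⊕1 = 0
s2: b2⊕b3⊕b6⊕b7⊕b10⊕b11⊕b14⊕b15⊕b18⊕b19⊕b22⊕b23⊕b26⊕b27⊕b30⊕b31 = 1⊕1⊕1⊕1⊕0⊕1⊕0⊕1⊕0⊕1⊕0⊕0⊕0⊕0⊕0⊕1 = 0
s4: b4⊕b5⊕b6⊕b7⊕b12⊕b13⊕b14⊕b15⊕b20⊕b21⊕b22⊕b23⊕b28⊕b29⊕b30⊕b31 = 1⊕0⊕1⊕1⊕1⊕1⊕0⊕1⊕1⊕1⊕0⊕0⊕1⊕1⊕0⊕1 = 1
s8: b8⊕b9⊕b10⊕b11⊕b12⊕b13⊕b14⊕b15⊕b24⊕b25⊕b26⊕b27⊕b28⊕b29⊕b30⊕b31 = 1⊕0⊕0⊕1⊕1⊕1⊕0⊕1⊕1⊕1⊕0⊕0⊕1⊕1⊕0⊕1 = 0
s16: b16⊕b17⊕b18⊕b19⊕b20⊕b21⊕b22⊕b23⊕b24⊕b25⊕b26⊕b27⊕b28⊕b29⊕b30⊕b31 = 1⊕1⊕0⊕1⊕1⊕1⊕0⊕0⊕1⊕1⊕0⊕0⊕1⊕1⊕0⊕1 = 0
Syndrome (s16...s1) = 00100 → position 4.

4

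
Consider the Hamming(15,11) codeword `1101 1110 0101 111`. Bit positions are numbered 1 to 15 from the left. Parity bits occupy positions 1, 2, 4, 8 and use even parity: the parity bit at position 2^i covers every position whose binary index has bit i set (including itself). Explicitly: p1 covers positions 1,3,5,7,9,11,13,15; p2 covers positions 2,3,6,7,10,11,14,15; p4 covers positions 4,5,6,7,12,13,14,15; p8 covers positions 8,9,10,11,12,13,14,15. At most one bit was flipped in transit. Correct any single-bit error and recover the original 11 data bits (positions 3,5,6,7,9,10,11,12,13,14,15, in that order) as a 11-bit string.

s1: b1⊕b3⊕b5⊕b7⊕b9⊕b11⊕b13⊕b15 = 1⊕0⊕1⊕1⊕0⊕0⊕1⊕1 = 1
s2: b2⊕b3⊕b6⊕b7⊕b10⊕b11⊕b14⊕b15 = 1⊕0⊕1⊕1⊕1⊕0⊕1⊕1 = 0
s4: b4⊕b5⊕b6⊕b7⊕b12⊕b13⊕b14⊕b15 = 1⊕1⊕1⊕1⊕1⊕1⊕1⊕1 = 0
s8: b8⊕b9⊕b10⊕b11⊕b12⊕b13⊕b14⊕b15 = 0⊕0⊕1⊕0⊕1⊕1⊕1⊕1 = 1
Syndrome (s8...s1) = 1001 → position 9.
Flip bit 9: corrected codeword = 110111101101111
Data bits at positions 3,5,6,7,9,10,11,12,13,14,15: 01111101111

01111101111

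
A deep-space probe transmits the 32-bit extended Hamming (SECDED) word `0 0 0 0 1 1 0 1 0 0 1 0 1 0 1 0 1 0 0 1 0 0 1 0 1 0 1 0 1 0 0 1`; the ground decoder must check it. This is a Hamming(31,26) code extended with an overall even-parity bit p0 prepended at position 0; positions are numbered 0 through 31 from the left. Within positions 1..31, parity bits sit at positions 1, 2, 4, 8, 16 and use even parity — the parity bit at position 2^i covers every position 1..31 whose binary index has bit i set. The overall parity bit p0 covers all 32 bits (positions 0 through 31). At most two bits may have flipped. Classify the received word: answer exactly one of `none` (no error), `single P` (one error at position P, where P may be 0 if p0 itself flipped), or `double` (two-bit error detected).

single 26

s1: b1⊕b3⊕b5⊕b7⊕b9⊕b11⊕b13⊕b15⊕b17⊕b19⊕b21⊕b23⊕b25⊕b27⊕b29⊕b31 = 0⊕0⊕1⊕1⊕0⊕0⊕0⊕0⊕0⊕1⊕0⊕0⊕0⊕0⊕0⊕1 = 0
s2: b2⊕b3⊕b6⊕b7⊕b10⊕b11⊕b14⊕b15⊕b18⊕b19⊕b22⊕b23⊕b26⊕b27⊕b30⊕b31 = 0⊕0⊕0⊕1⊕1⊕0⊕1⊕0⊕0⊕1⊕1⊕0⊕1⊕0⊕0⊕1 = 1
s4: b4⊕b5⊕b6⊕b7⊕b12⊕b13⊕b14⊕b15⊕b20⊕b21⊕b22⊕b23⊕b28⊕b29⊕b30⊕b31 = 1⊕1⊕0⊕1⊕1⊕0⊕1⊕0⊕0⊕0⊕1⊕0⊕1⊕0⊕0⊕1 = 0
s8: b8⊕b9⊕b10⊕b11⊕b12⊕b13⊕b14⊕b15⊕b24⊕b25⊕b26⊕b27⊕b28⊕b29⊕b30⊕b31 = 0⊕0⊕1⊕0⊕1⊕0⊕1⊕0⊕1⊕0⊕1⊕0⊕1⊕0⊕0⊕1 = 1
s16: b16⊕b17⊕b18⊕b19⊕b20⊕b21⊕b22⊕b23⊕b24⊕b25⊕b26⊕b27⊕b28⊕b29⊕b30⊕b31 = 1⊕0⊕0⊕1⊕0⊕0⊕1⊕0⊕1⊕0⊕1⊕0⊕1⊕0⊕0⊕1 = 1
Syndrome (s16...s1) = 11010 → position 26.
Overall parity (XOR of all 32 bits, including p0): 0⊕0⊕0⊕0⊕1⊕1⊕0⊕1⊕0⊕0⊕1⊕0⊕1⊕0⊕1⊕0⊕1⊕0⊕0⊕1⊕0⊕0⊕1⊕0⊕1⊕0⊕1⊕0⊕1⊕0⊕0⊕1 = 1
Overall=1, syndrome position=26 → single-bit error at position 26.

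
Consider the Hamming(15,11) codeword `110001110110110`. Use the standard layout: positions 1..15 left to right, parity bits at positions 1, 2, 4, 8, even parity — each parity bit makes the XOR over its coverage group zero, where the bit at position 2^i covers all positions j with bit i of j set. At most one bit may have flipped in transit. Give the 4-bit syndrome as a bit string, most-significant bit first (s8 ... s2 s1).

s1: b1⊕b3⊕b5⊕b7⊕b9⊕b11⊕b13⊕b15 = 1⊕0⊕0⊕1⊕0⊕1⊕1⊕0 = 0
s2: b2⊕b3⊕b6⊕b7⊕b10⊕b11⊕b14⊕b15 = 1⊕0⊕1⊕1⊕1⊕1⊕1⊕0 = 0
s4: b4⊕b5⊕b6⊕b7⊕b12⊕b13⊕b14⊕b15 = 0⊕0⊕1⊕1⊕0⊕1⊕1⊕0 = 0
s8: b8⊕b9⊕b10⊕b11⊕b12⊕b13⊕b14⊕b15 = 1⊕0⊕1⊕1⊕0⊕1⊕1⊕0 = 1
Syndrome (s8...s1) = 1000 → position 8.

1000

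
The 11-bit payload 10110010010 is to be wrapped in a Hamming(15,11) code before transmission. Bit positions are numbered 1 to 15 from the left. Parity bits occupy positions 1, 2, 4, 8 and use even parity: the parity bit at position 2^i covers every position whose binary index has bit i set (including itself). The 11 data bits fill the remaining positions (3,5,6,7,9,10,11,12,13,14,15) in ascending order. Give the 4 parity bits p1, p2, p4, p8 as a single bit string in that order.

1110

Place data bits at non-power-of-two positions: b3=1, b5=0, b6=1, b7=1, b9=0, b10=0, b11=1, b12=0, b13=0, b14=1, b15=0.
p1 = XOR of data positions {3,5,7,9,11,13,15} = 1⊕0⊕1⊕0⊕1⊕0⊕0 = 1
p2 = XOR of data positions {3,6,7,10,11,14,15} = 1⊕1⊕1⊕0⊕1⊕1⊕0 = 1
p4 = XOR of data positions {5,6,7,12,13,14,15} = 0⊕1⊕1⊕0⊕0⊕1⊕0 = 1
p8 = XOR of data positions {9,10,11,12,13,14,15} = 0⊕0⊕1⊕0⊕0⊕1⊕0 = 0
Parity bits p1,p2,p4,p8 = 1110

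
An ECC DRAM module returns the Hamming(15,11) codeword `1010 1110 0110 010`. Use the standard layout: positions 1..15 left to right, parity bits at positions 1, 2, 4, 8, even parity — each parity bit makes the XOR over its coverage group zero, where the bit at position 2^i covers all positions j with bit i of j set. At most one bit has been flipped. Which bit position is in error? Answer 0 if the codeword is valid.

s1: b1⊕b3⊕b5⊕b7⊕b9⊕b11⊕b13⊕b15 = 1⊕1⊕1⊕1⊕0⊕1⊕0⊕0 = 1
s2: b2⊕b3⊕b6⊕b7⊕b10⊕b11⊕b14⊕b15 = 0⊕1⊕1⊕1⊕1⊕1⊕1⊕0 = 0
s4: b4⊕b5⊕b6⊕b7⊕b12⊕b13⊕b14⊕b15 = 0⊕1⊕1⊕1⊕0⊕0⊕1⊕0 = 0
s8: b8⊕b9⊕b10⊕b11⊕b12⊕b13⊕b14⊕b15 = 0⊕0⊕1⊕1⊕0⊕0⊕1⊕0 = 1
Syndrome (s8...s1) = 1001 → position 9.

9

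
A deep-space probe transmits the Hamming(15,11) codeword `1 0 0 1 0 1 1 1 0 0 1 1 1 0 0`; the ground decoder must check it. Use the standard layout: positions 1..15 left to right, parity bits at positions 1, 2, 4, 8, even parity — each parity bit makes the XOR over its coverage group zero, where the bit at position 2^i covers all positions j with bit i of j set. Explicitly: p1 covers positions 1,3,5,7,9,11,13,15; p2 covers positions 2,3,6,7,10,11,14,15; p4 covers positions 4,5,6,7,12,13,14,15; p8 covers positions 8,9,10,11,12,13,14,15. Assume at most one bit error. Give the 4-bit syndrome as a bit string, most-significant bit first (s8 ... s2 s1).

0110

s1: b1⊕b3⊕b5⊕b7⊕b9⊕b11⊕b13⊕b15 = 1⊕0⊕0⊕1⊕0⊕1⊕1⊕0 = 0
s2: b2⊕b3⊕b6⊕b7⊕b10⊕b11⊕b14⊕b15 = 0⊕0⊕1⊕1⊕0⊕1⊕0⊕0 = 1
s4: b4⊕b5⊕b6⊕b7⊕b12⊕b13⊕b14⊕b15 = 1⊕0⊕1⊕1⊕1⊕1⊕0⊕0 = 1
s8: b8⊕b9⊕b10⊕b11⊕b12⊕b13⊕b14⊕b15 = 1⊕0⊕0⊕1⊕1⊕1⊕0⊕0 = 0
Syndrome (s8...s1) = 0110 → position 6.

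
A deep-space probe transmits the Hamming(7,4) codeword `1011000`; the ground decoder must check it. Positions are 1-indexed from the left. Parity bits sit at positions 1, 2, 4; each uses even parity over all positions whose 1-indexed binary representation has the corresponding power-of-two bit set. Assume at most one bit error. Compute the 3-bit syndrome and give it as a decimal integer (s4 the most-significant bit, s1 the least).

s1: b1⊕b3⊕b5⊕b7 = 1⊕1⊕0⊕0 = 0
s2: b2⊕b3⊕b6⊕b7 = 0⊕1⊕0⊕0 = 1
s4: b4⊕b5⊕b6⊕b7 = 1⊕0⊕0⊕0 = 1
Syndrome (s4...s1) = 110 → position 6.

6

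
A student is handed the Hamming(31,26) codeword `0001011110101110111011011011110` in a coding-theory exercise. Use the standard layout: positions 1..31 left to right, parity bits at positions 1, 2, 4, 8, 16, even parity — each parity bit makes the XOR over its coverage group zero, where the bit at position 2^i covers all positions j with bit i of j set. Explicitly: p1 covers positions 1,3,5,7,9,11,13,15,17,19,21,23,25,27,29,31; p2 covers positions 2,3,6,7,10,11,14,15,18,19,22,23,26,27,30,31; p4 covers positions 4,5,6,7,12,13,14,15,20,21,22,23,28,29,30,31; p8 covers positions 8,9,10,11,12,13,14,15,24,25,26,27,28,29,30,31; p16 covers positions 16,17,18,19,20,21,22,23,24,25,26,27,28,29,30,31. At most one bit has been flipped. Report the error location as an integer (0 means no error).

s1: b1⊕b3⊕b5⊕b7⊕b9⊕b11⊕b13⊕b15⊕b17⊕b19⊕b21⊕b23⊕b25⊕b27⊕b29⊕b31 = 0⊕0⊕0⊕1⊕1⊕1⊕1⊕1⊕1⊕1⊕1⊕0⊕1⊕1⊕1⊕0 = 1
s2: b2⊕b3⊕b6⊕b7⊕b10⊕b11⊕b14⊕b15⊕b18⊕b19⊕b22⊕b23⊕b26⊕b27⊕b30⊕b31 = 0⊕0⊕1⊕1⊕0⊕1⊕1⊕1⊕1⊕1⊕1⊕0⊕0⊕1⊕1⊕0 = 0
s4: b4⊕b5⊕b6⊕b7⊕b12⊕b13⊕b14⊕b15⊕b20⊕b21⊕b22⊕b23⊕b28⊕b29⊕b30⊕b31 = 1⊕0⊕1⊕1⊕0⊕1⊕1⊕1⊕0⊕1⊕1⊕0⊕1⊕1⊕1⊕0 = 1
s8: b8⊕b9⊕b10⊕b11⊕b12⊕b13⊕b14⊕b15⊕b24⊕b25⊕b26⊕b27⊕b28⊕b29⊕b30⊕b31 = 1⊕1⊕0⊕1⊕0⊕1⊕1⊕1⊕1⊕1⊕0⊕1⊕1⊕1⊕1⊕0 = 0
s16: b16⊕b17⊕b18⊕b19⊕b20⊕b21⊕b22⊕b23⊕b24⊕b25⊕b26⊕b27⊕b28⊕b29⊕b30⊕b31 = 0⊕1⊕1⊕1⊕0⊕1⊕1⊕0⊕1⊕1⊕0⊕1⊕1⊕1⊕1⊕0 = 1
Syndrome (s16...s1) = 10101 → position 21.

21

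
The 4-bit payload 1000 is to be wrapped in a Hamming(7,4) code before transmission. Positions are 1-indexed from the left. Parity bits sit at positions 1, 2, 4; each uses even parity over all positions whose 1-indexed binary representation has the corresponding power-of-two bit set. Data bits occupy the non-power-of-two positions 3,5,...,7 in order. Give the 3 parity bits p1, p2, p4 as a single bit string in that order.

110

Place data bits at non-power-of-two positions: b3=1, b5=0, b6=0, b7=0.
p1 = XOR of data positions {3,5,7} = 1⊕0⊕0 = 1
p2 = XOR of data positions {3,6,7} = 1⊕0⊕0 = 1
p4 = XOR of data positions {5,6,7} = 0⊕0⊕0 = 0
Parity bits p1,p2,p4 = 110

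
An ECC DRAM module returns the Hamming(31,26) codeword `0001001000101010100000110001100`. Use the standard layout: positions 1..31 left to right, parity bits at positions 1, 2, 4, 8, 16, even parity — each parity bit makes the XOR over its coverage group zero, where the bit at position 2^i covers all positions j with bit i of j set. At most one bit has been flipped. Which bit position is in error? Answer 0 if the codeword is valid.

s1: b1⊕b3⊕b5⊕b7⊕b9⊕b11⊕b13⊕b15⊕b17⊕b19⊕b21⊕b23⊕b25⊕b27⊕b29⊕b31 = 0⊕0⊕0⊕1⊕0⊕1⊕1⊕1⊕1⊕0⊕0⊕1⊕0⊕0⊕1⊕0 = 1
s2: b2⊕b3⊕b6⊕b7⊕b10⊕b11⊕b14⊕b15⊕b18⊕b19⊕b22⊕b23⊕b26⊕b27⊕b30⊕b31 = 0⊕0⊕0⊕1⊕0⊕1⊕0⊕1⊕0⊕0⊕0⊕1⊕0⊕0⊕0⊕0 = 0
s4: b4⊕b5⊕b6⊕b7⊕b12⊕b13⊕b14⊕b15⊕b20⊕b21⊕b22⊕b23⊕b28⊕b29⊕b30⊕b31 = 1⊕0⊕0⊕1⊕0⊕1⊕0⊕1⊕0⊕0⊕0⊕1⊕1⊕1⊕0⊕0 = 1
s8: b8⊕b9⊕b10⊕b11⊕b12⊕b13⊕b14⊕b15⊕b24⊕b25⊕b26⊕b27⊕b28⊕b29⊕b30⊕b31 = 0⊕0⊕0⊕1⊕0⊕1⊕0⊕1⊕1⊕0⊕0⊕0⊕1⊕1⊕0⊕0 = 0
s16: b16⊕b17⊕b18⊕b19⊕b20⊕b21⊕b22⊕b23⊕b24⊕b25⊕b26⊕b27⊕b28⊕b29⊕b30⊕b31 = 0⊕1⊕0⊕0⊕0⊕0⊕0⊕1⊕1⊕0⊕0⊕0⊕1⊕1⊕0⊕0 = 1
Syndrome (s16...s1) = 10101 → position 21.

21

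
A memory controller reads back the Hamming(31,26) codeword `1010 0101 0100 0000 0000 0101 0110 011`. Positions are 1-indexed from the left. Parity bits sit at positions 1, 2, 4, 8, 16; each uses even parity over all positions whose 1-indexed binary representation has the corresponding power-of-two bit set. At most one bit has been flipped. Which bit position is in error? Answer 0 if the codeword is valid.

8

s1: b1⊕b3⊕b5⊕b7⊕b9⊕b11⊕b13⊕b15⊕b17⊕b19⊕b21⊕b23⊕b25⊕b27⊕b29⊕b31 = 1⊕1⊕0⊕0⊕0⊕0⊕0⊕0⊕0⊕0⊕0⊕0⊕0⊕1⊕0⊕1 = 0
s2: b2⊕b3⊕b6⊕b7⊕b10⊕b11⊕b14⊕b15⊕b18⊕b19⊕b22⊕b23⊕b26⊕b27⊕b30⊕b31 = 0⊕1⊕1⊕0⊕1⊕0⊕0⊕0⊕0⊕0⊕1⊕0⊕1⊕1⊕1⊕1 = 0
s4: b4⊕b5⊕b6⊕b7⊕b12⊕b13⊕b14⊕b15⊕b20⊕b21⊕b22⊕b23⊕b28⊕b29⊕b30⊕b31 = 0⊕0⊕1⊕0⊕0⊕0⊕0⊕0⊕0⊕0⊕1⊕0⊕0⊕0⊕1⊕1 = 0
s8: b8⊕b9⊕b10⊕b11⊕b12⊕b13⊕b14⊕b15⊕b24⊕b25⊕b26⊕b27⊕b28⊕b29⊕b30⊕b31 = 1⊕0⊕1⊕0⊕0⊕0⊕0⊕0⊕1⊕0⊕1⊕1⊕0⊕0⊕1⊕1 = 1
s16: b16⊕b17⊕b18⊕b19⊕b20⊕b21⊕b22⊕b23⊕b24⊕b25⊕b26⊕b27⊕b28⊕b29⊕b30⊕b31 = 0⊕0⊕0⊕0⊕0⊕0⊕1⊕0⊕1⊕0⊕1⊕1⊕0⊕0⊕1⊕1 = 0
Syndrome (s16...s1) = 01000 → position 8.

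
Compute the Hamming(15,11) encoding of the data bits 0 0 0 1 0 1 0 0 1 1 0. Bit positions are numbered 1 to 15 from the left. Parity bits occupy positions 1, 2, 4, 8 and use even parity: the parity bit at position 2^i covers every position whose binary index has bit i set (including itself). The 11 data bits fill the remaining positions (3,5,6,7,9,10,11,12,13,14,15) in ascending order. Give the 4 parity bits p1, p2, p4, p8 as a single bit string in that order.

Place data bits at non-power-of-two positions: b3=0, b5=0, b6=0, b7=1, b9=0, b10=1, b11=0, b12=0, b13=1, b14=1, b15=0.
p1 = XOR of data positions {3,5,7,9,11,13,15} = 0⊕0⊕1⊕0⊕0⊕1⊕0 = 0
p2 = XOR of data positions {3,6,7,10,11,14,15} = 0⊕0⊕1⊕1⊕0⊕1⊕0 = 1
p4 = XOR of data positions {5,6,7,12,13,14,15} = 0⊕0⊕1⊕0⊕1⊕1⊕0 = 1
p8 = XOR of data positions {9,10,11,12,13,14,15} = 0⊕1⊕0⊕0⊕1⊕1⊕0 = 1
Parity bits p1,p2,p4,p8 = 0111

0111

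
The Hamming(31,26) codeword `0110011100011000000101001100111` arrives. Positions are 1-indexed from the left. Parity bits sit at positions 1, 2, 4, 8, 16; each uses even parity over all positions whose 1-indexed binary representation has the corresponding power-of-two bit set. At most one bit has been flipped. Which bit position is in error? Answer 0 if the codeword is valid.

20

s1: b1⊕b3⊕b5⊕b7⊕b9⊕b11⊕b13⊕b15⊕b17⊕b19⊕b21⊕b23⊕b25⊕b27⊕b29⊕b31 = 0⊕1⊕0⊕1⊕0⊕0⊕1⊕0⊕0⊕0⊕0⊕0⊕1⊕0⊕1⊕1 = 0
s2: b2⊕b3⊕b6⊕b7⊕b10⊕b11⊕b14⊕b15⊕b18⊕b19⊕b22⊕b23⊕b26⊕b27⊕b30⊕b31 = 1⊕1⊕1⊕1⊕0⊕0⊕0⊕0⊕0⊕0⊕1⊕0⊕1⊕0⊕1⊕1 = 0
s4: b4⊕b5⊕b6⊕b7⊕b12⊕b13⊕b14⊕b15⊕b20⊕b21⊕b22⊕b23⊕b28⊕b29⊕b30⊕b31 = 0⊕0⊕1⊕1⊕1⊕1⊕0⊕0⊕1⊕0⊕1⊕0⊕0⊕1⊕1⊕1 = 1
s8: b8⊕b9⊕b10⊕b11⊕b12⊕b13⊕b14⊕b15⊕b24⊕b25⊕b26⊕b27⊕b28⊕b29⊕b30⊕b31 = 1⊕0⊕0⊕0⊕1⊕1⊕0⊕0⊕0⊕1⊕1⊕0⊕0⊕1⊕1⊕1 = 0
s16: b16⊕b17⊕b18⊕b19⊕b20⊕b21⊕b22⊕b23⊕b24⊕b25⊕b26⊕b27⊕b28⊕b29⊕b30⊕b31 = 0⊕0⊕0⊕0⊕1⊕0⊕1⊕0⊕0⊕1⊕1⊕0⊕0⊕1⊕1⊕1 = 1
Syndrome (s16...s1) = 10100 → position 20.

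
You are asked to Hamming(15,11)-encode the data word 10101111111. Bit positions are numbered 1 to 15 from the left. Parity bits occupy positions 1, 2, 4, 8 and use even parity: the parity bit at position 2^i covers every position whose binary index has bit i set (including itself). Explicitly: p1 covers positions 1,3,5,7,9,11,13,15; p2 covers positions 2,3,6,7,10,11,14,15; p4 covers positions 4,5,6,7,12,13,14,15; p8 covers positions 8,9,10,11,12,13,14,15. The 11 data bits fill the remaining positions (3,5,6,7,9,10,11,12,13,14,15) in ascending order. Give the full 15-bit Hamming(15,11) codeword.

101101011111111

Place data bits at non-power-of-two positions: b3=1, b5=0, b6=1, b7=0, b9=1, b10=1, b11=1, b12=1, b13=1, b14=1, b15=1.
p1 = XOR of data positions {3,5,7,9,11,13,15} = 1⊕0⊕0⊕1⊕1⊕1⊕1 = 1
p2 = XOR of data positions {3,6,7,10,11,14,15} = 1⊕1⊕0⊕1⊕1⊕1⊕1 = 0
p4 = XOR of data positions {5,6,7,12,13,14,15} = 0⊕1⊕0⊕1⊕1⊕1⊕1 = 1
p8 = XOR of data positions {9,10,11,12,13,14,15} = 1⊕1⊕1⊕1⊕1⊕1⊕1 = 1
Codeword b1..b15 = 101101011111111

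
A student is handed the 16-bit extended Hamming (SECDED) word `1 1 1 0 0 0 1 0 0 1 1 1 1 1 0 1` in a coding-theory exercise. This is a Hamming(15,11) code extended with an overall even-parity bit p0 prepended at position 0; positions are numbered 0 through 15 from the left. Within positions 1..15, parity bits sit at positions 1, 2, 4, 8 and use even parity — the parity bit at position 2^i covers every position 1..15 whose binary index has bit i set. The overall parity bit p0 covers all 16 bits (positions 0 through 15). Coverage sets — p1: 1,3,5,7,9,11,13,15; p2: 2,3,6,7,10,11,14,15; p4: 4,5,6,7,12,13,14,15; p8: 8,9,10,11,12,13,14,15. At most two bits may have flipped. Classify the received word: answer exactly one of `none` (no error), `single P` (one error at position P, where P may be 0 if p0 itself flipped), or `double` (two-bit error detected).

double

s1: b1⊕b3⊕b5⊕b7⊕b9⊕b11⊕b13⊕b15 = 1⊕0⊕0⊕0⊕1⊕1⊕1⊕1 = 1
s2: b2⊕b3⊕b6⊕b7⊕b10⊕b11⊕b14⊕b15 = 1⊕0⊕1⊕0⊕1⊕1⊕0⊕1 = 1
s4: b4⊕b5⊕b6⊕b7⊕b12⊕b13⊕b14⊕b15 = 0⊕0⊕1⊕0⊕1⊕1⊕0⊕1 = 0
s8: b8⊕b9⊕b10⊕b11⊕b12⊕b13⊕b14⊕b15 = 0⊕1⊕1⊕1⊕1⊕1⊕0⊕1 = 0
Syndrome (s8...s1) = 0011 → position 3.
Overall parity (XOR of all 16 bits, including p0): 1⊕1⊕1⊕0⊕0⊕0⊕1⊕0⊕0⊕1⊕1⊕1⊕1⊕1⊕0⊕1 = 0
Overall=0, syndrome position=3 → double-bit error detected (uncorrectable).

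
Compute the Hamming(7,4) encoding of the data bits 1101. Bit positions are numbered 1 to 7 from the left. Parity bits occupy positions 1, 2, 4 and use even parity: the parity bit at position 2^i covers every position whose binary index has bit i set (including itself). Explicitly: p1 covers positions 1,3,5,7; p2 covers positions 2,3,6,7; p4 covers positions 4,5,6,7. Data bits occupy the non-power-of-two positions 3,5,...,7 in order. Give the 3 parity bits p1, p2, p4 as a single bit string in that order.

Place data bits at non-power-of-two positions: b3=1, b5=1, b6=0, b7=1.
p1 = XOR of data positions {3,5,7} = 1⊕1⊕1 = 1
p2 = XOR of data positions {3,6,7} = 1⊕0⊕1 = 0
p4 = XOR of data positions {5,6,7} = 1⊕0⊕1 = 0
Parity bits p1,p2,p4 = 100

100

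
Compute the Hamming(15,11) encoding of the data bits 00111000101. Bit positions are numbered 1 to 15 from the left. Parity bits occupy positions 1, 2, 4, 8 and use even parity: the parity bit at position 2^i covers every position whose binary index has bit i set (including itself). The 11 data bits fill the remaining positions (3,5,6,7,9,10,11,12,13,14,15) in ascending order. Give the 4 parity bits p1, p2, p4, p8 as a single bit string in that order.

0101

Place data bits at non-power-of-two positions: b3=0, b5=0, b6=1, b7=1, b9=1, b10=0, b11=0, b12=0, b13=1, b14=0, b15=1.
p1 = XOR of data positions {3,5,7,9,11,13,15} = 0⊕0⊕1⊕1⊕0⊕1⊕1 = 0
p2 = XOR of data positions {3,6,7,10,11,14,15} = 0⊕1⊕1⊕0⊕0⊕0⊕1 = 1
p4 = XOR of data positions {5,6,7,12,13,14,15} = 0⊕1⊕1⊕0⊕1⊕0⊕1 = 0
p8 = XOR of data positions {9,10,11,12,13,14,15} = 1⊕0⊕0⊕0⊕1⊕0⊕1 = 1
Parity bits p1,p2,p4,p8 = 0101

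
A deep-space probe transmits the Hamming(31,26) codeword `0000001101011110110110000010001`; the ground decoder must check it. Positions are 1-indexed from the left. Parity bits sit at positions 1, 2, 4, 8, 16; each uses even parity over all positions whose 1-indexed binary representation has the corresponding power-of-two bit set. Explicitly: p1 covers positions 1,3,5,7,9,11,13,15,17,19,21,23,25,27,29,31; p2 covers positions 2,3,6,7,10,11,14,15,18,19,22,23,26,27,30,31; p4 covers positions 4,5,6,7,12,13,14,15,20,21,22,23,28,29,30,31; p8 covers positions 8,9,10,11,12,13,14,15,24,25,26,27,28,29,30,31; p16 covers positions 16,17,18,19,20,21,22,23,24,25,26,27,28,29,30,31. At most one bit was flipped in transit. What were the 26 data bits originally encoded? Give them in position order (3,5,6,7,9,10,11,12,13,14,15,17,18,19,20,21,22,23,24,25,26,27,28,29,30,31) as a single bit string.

10010101111110110000010001

s1: b1⊕b3⊕b5⊕b7⊕b9⊕b11⊕b13⊕b15⊕b17⊕b19⊕b21⊕b23⊕b25⊕b27⊕b29⊕b31 = 0⊕0⊕0⊕1⊕0⊕0⊕1⊕1⊕1⊕0⊕1⊕0⊕0⊕1⊕0⊕1 = 1
s2: b2⊕b3⊕b6⊕b7⊕b10⊕b11⊕b14⊕b15⊕b18⊕b19⊕b22⊕b23⊕b26⊕b27⊕b30⊕b31 = 0⊕0⊕0⊕1⊕1⊕0⊕1⊕1⊕1⊕0⊕0⊕0⊕0⊕1⊕0⊕1 = 1
s4: b4⊕b5⊕b6⊕b7⊕b12⊕b13⊕b14⊕b15⊕b20⊕b21⊕b22⊕b23⊕b28⊕b29⊕b30⊕b31 = 0⊕0⊕0⊕1⊕1⊕1⊕1⊕1⊕1⊕1⊕0⊕0⊕0⊕0⊕0⊕1 = 0
s8: b8⊕b9⊕b10⊕b11⊕b12⊕b13⊕b14⊕b15⊕b24⊕b25⊕b26⊕b27⊕b28⊕b29⊕b30⊕b31 = 1⊕0⊕1⊕0⊕1⊕1⊕1⊕1⊕0⊕0⊕0⊕1⊕0⊕0⊕0⊕1 = 0
s16: b16⊕b17⊕b18⊕b19⊕b20⊕b21⊕b22⊕b23⊕b24⊕b25⊕b26⊕b27⊕b28⊕b29⊕b30⊕b31 = 0⊕1⊕1⊕0⊕1⊕1⊕0⊕0⊕0⊕0⊕0⊕1⊕0⊕0⊕0⊕1 = 0
Syndrome (s16...s1) = 00011 → position 3.
Flip bit 3: corrected codeword = 0010001101011110110110000010001
Data bits at positions 3,5,6,7,9,10,11,12,13,14,15,17,18,19,20,21,22,23,24,25,26,27,28,29,30,31: 10010101111110110000010001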